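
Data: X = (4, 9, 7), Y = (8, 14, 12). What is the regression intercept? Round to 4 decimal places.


a = ybar - b*xbar, where b = sum((xi-xbar)(yi-ybar)) / sum((xi-xbar)^2)
n = 3, xbar = 20/3 ≈ 6.666667, ybar = 34/3 ≈ 11.333333
Sxy = sum((xi-xbar)(yi-ybar)) = 46/3 ≈ 15.333333
Sxx = sum((xi-xbar)^2) = 38/3 ≈ 12.666667
b = Sxy / Sxx = 23/19 ≈ 1.210526
a = 11.333333 - 1.210526 * 6.666667 = 62/19 ≈ 3.263158

3.2632


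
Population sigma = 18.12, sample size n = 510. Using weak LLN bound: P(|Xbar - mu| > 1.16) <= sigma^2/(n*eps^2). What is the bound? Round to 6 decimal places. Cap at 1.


bound = min(1, sigma^2/(n*eps^2))
sigma^2 = 18.12^2 = 328.3344
n*eps^2 = 510 * 1.16^2 = 510 * 1.3456 = 686.256
sigma^2/(n*eps^2) = 328.3344 / 686.256 ≈ 0.47844303

0.478443


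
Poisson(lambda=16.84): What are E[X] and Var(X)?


E[X] = Var(X) = lambda = 16.84

16.84, 16.84


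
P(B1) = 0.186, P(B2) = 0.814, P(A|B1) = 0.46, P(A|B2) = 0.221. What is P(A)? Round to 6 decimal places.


P(A) = P(A|B1)*P(B1) + P(A|B2)*P(B2)
P(A|B1)*P(B1) = 0.46 * 0.186 = 0.08556
P(A|B2)*P(B2) = 0.221 * 0.814 = 0.179894
P(A) = 0.08556 + 0.179894 = 0.265454

0.265454


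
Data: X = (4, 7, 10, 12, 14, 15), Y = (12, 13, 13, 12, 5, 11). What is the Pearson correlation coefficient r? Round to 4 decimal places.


r = sum((xi-xbar)(yi-ybar)) / sqrt(sum((xi-xbar)^2) * sum((yi-ybar)^2))
n = 6, xbar = 62/6 = 31/3 ≈ 10.333333, ybar = 66/6 = 11
Sxy = sum((xi-xbar)(yi-ybar)) = -34
Sxx = sum((xi-xbar)^2) = 268/3 ≈ 89.333333
Syy = sum((yi-ybar)^2) = 46
sqrt(Sxx*Syy) ≈ 64.104082
r = Sxy / sqrt(Sxx*Syy) = -34 / 64.104082 ≈ -0.530387

-0.5304


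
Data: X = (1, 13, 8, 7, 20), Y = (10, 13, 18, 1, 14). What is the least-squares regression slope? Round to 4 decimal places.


b = sum((xi-xbar)(yi-ybar)) / sum((xi-xbar)^2)
n = 5, xbar = 49/5 = 9.8, ybar = 56/5 = 11.2
Sxy = sum((xi-xbar)(yi-ybar)) = 61.2
Sxx = sum((xi-xbar)^2) = 202.8
b = Sxy / Sxx = 51/169 ≈ 0.301775

0.3018


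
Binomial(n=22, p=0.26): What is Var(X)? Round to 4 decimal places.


Var = n*p*(1-p) = 22 * 0.26 * 0.74 = 4.2328

4.2328


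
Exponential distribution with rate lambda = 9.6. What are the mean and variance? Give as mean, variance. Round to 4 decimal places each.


mean = 1/lam, var = 1/lam^2
mean = 1 / 9.6 = 5/48 ≈ 0.104167
lam^2 = 9.6^2 = 92.16
var = 1 / 92.16 = 25/2304 ≈ 0.010851

0.1042, 0.0109


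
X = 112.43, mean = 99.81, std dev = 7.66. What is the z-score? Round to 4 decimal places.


z = (X - mu) / sigma
X - mu = 112.43 - 99.81 = 12.62
z = 12.62 / 7.66 = 631/383 ≈ 1.647520

1.6475


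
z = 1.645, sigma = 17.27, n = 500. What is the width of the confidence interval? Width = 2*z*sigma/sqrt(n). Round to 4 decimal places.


width = 2*z*sigma/sqrt(n)
2*z*sigma = 2 * 1.645 * 17.27 = 56.8183
sqrt(500) ≈ 22.360680
width = 56.8183 / 22.360680 ≈ 2.540992

2.5410


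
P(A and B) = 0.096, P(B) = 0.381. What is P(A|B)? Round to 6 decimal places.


P(A|B) = P(A and B) / P(B) = 0.096 / 0.381 = 32/127 ≈ 0.25196850

0.251969


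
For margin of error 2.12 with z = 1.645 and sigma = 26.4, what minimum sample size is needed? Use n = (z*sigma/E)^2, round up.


z*sigma/E = 1.645 * 26.4 / 2.12 = 10857/530 ≈ 20.484906
(z*sigma/E)^2 ≈ 419.631360
round up: n = 420

420


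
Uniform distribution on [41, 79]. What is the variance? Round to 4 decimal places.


Var = (b-a)^2 / 12
(b-a)^2 = (79 - 41)^2 = 1444
Var = 1444/12 ≈ 120.333333

120.3333


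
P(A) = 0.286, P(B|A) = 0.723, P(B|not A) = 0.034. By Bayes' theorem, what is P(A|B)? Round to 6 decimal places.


P(A|B) = P(B|A)*P(A) / P(B), P(B) = P(B|A)*P(A) + P(B|not A)*P(not A)
P(B|A)*P(A) = 0.723 * 0.286 = 0.206778
P(B|not A)*P(not A) = 0.034 * 0.714 = 0.024276
P(B) = 0.206778 + 0.024276 = 0.231054
P(A|B) = 0.206778 / 0.231054 ≈ 0.89493365

0.894934


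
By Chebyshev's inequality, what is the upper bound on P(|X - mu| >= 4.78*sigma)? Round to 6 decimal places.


P <= 1/k^2
k^2 = 4.78^2 = 22.8484
1/k^2 = 1 / 22.8484 ≈ 0.04376674

0.043767


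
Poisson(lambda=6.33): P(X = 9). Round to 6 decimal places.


P = e^(-lam) * lam^k / k!
e^(-6.33) ≈ 0.001782034
lam^k = 6.33^9 ≈ 16316739.881869
k! = 9! = 362880
P = 0.001782034 * 16316739.881869 / 362880 ≈ 0.080128

0.080128


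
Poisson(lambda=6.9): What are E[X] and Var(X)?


E[X] = Var(X) = lambda = 6.9

6.9, 6.9


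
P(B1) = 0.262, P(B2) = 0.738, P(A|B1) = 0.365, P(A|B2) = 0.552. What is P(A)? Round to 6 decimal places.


P(A) = P(A|B1)*P(B1) + P(A|B2)*P(B2)
P(A|B1)*P(B1) = 0.365 * 0.262 = 0.09563
P(A|B2)*P(B2) = 0.552 * 0.738 = 0.407376
P(A) = 0.09563 + 0.407376 = 0.503006

0.503006


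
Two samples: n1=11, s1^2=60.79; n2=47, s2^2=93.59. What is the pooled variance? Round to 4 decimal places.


sp^2 = ((n1-1)*s1^2 + (n2-1)*s2^2)/(n1+n2-2)
(n1-1)*s1^2 = 10 * 60.79 = 607.9
(n2-1)*s2^2 = 46 * 93.59 = 4305.14
numerator = 607.9 + 4305.14 = 4913.04
n1+n2-2 = 56
sp^2 = 4913.04 / 56 = 61413/700 ≈ 87.732857

87.7329


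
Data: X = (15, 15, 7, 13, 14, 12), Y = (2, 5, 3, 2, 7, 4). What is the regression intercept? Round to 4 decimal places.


a = ybar - b*xbar, where b = sum((xi-xbar)(yi-ybar)) / sum((xi-xbar)^2)
n = 6, xbar = 76/6 = 38/3 ≈ 12.666667, ybar = 23/6 ≈ 3.833333
Sxy = sum((xi-xbar)(yi-ybar)) = 20/3 ≈ 6.666667
Sxx = sum((xi-xbar)^2) = 136/3 ≈ 45.333333
b = Sxy / Sxx = 5/34 ≈ 0.147059
a = 3.833333 - 0.147059 * 12.666667 = 67/34 ≈ 1.970588

1.9706


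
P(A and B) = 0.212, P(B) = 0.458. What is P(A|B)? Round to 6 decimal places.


P(A|B) = P(A and B) / P(B) = 0.212 / 0.458 = 106/229 ≈ 0.46288210

0.462882


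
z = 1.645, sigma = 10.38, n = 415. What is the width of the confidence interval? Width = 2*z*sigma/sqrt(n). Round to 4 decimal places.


width = 2*z*sigma/sqrt(n)
2*z*sigma = 2 * 1.645 * 10.38 = 34.1502
sqrt(415) ≈ 20.371549
width = 34.1502 / 20.371549 ≈ 1.676367

1.6764


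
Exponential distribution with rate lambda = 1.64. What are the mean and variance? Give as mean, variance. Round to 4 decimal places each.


mean = 1/lam, var = 1/lam^2
mean = 1 / 1.64 = 25/41 ≈ 0.609756
lam^2 = 1.64^2 = 2.6896
var = 1 / 2.6896 = 625/1681 ≈ 0.371802

0.6098, 0.3718


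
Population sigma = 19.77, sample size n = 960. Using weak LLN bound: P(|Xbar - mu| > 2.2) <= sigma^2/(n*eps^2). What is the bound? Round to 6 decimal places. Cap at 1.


bound = min(1, sigma^2/(n*eps^2))
sigma^2 = 19.77^2 = 390.8529
n*eps^2 = 960 * 2.2^2 = 960 * 4.84 = 4646.4
sigma^2/(n*eps^2) = 390.8529 / 4646.4 ≈ 0.08411951

0.084120


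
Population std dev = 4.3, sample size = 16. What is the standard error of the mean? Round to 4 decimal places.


SE = sigma / sqrt(n)
sqrt(16) = 4
SE = 4.3 / 4 = 1.075

1.0750


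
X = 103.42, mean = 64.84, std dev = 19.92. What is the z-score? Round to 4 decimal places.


z = (X - mu) / sigma
X - mu = 103.42 - 64.84 = 38.58
z = 38.58 / 19.92 = 643/332 ≈ 1.936747

1.9367


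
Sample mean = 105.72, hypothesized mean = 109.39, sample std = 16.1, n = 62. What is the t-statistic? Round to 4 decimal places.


t = (xbar - mu0) / (s/sqrt(n))
xbar - mu0 = 105.72 - 109.39 = -3.67
sqrt(62) ≈ 7.87400787
s/sqrt(n) = 16.1 / 7.87400787 ≈ 2.04470204
t = -3.67 / 2.04470204 ≈ -1.794883

-1.7949


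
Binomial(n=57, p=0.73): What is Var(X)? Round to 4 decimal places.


Var = n*p*(1-p) = 57 * 0.73 * 0.27 = 11.2347

11.2347


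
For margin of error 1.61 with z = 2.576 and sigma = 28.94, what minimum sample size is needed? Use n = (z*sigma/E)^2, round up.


z*sigma/E = 2.576 * 28.94 / 1.61 = 46.304
(z*sigma/E)^2 = 2144.060416
round up: n = 2145

2145


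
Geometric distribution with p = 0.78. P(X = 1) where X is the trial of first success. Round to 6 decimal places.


P = (1-p)^(k-1) * p
(1-p)^(k-1) = 0.22^0 = 1
P = 1 * 0.78 = 0.78

0.780000


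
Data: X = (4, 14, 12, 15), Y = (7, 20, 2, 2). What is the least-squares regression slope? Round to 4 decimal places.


b = sum((xi-xbar)(yi-ybar)) / sum((xi-xbar)^2)
n = 4, xbar = 45/4 = 11.25, ybar = 31/4 = 7.75
Sxy = sum((xi-xbar)(yi-ybar)) = 13.25
Sxx = sum((xi-xbar)^2) = 74.75
b = Sxy / Sxx = 53/299 ≈ 0.177258

0.1773


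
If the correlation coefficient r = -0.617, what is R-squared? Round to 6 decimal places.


R^2 = r^2 = (-0.617)^2 = 0.380689

0.380689


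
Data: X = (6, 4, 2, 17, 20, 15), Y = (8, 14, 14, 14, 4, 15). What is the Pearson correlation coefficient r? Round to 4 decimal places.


r = sum((xi-xbar)(yi-ybar)) / sqrt(sum((xi-xbar)^2) * sum((yi-ybar)^2))
n = 6, xbar = 64/6 = 32/3 ≈ 10.666667, ybar = 69/6 = 11.5
Sxy = sum((xi-xbar)(yi-ybar)) = -61
Sxx = sum((xi-xbar)^2) = 862/3 ≈ 287.333333
Syy = sum((yi-ybar)^2) = 99.5
sqrt(Sxx*Syy) ≈ 169.084791
r = Sxy / sqrt(Sxx*Syy) = -61 / 169.084791 ≈ -0.360766

-0.3608


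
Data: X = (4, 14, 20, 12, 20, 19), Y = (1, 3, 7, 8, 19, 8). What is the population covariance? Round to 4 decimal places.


Cov = (1/n)*sum((xi-xbar)(yi-ybar))
n = 6, xbar = 89/6 ≈ 14.833333, ybar = 46/6 = 23/3 ≈ 7.666667
sum((xi-xbar)(yi-ybar)) = 395/3 ≈ 131.666667
Cov = 131.666667 / 6 = 395/18 ≈ 21.944444

21.9444


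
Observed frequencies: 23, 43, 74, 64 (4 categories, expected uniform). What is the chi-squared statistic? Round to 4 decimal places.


chi2 = sum((O-E)^2/E), E = total/4
total = 204, E = 204/4 = 51
(23 - 51)^2 / 51 = 784 / 51 = 784/51 ≈ 15.372549
(43 - 51)^2 / 51 = 64 / 51 = 64/51 ≈ 1.254902
(74 - 51)^2 / 51 = 529 / 51 = 529/51 ≈ 10.372549
(64 - 51)^2 / 51 = 169 / 51 = 169/51 ≈ 3.313725
chi2 = 1546/51 ≈ 30.313725

30.3137


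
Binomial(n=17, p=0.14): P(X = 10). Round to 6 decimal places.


P = C(n,k) * p^k * (1-p)^(n-k)
C(17,10) = 19448
p^k = 0.14^10 ≈ 0.000000002892547
(1-p)^(n-k) = 0.86^7 ≈ 0.3479278
P = 19448 * 0.000000002892547 * 0.3479278 ≈ 0.000020

0.000020


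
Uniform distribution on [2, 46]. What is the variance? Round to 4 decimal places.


Var = (b-a)^2 / 12
(b-a)^2 = (46 - 2)^2 = 1936
Var = 1936/12 ≈ 161.333333

161.3333


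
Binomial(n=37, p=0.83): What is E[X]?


E[X] = n*p = 37 * 0.83 = 30.71

30.71


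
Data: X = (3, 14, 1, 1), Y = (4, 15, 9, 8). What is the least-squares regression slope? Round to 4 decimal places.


b = sum((xi-xbar)(yi-ybar)) / sum((xi-xbar)^2)
n = 4, xbar = 19/4 = 4.75, ybar = 36/4 = 9
Sxy = sum((xi-xbar)(yi-ybar)) = 68
Sxx = sum((xi-xbar)^2) = 116.75
b = Sxy / Sxx = 272/467 ≈ 0.582441

0.5824


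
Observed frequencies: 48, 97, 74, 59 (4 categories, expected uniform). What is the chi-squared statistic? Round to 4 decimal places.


chi2 = sum((O-E)^2/E), E = total/4
total = 278, E = 278/4 = 69.5
(48 - 69.5)^2 / 69.5 = 462.25 / 69.5 = 1849/278 ≈ 6.651079
(97 - 69.5)^2 / 69.5 = 756.25 / 69.5 = 3025/278 ≈ 10.881295
(74 - 69.5)^2 / 69.5 = 20.25 / 69.5 = 81/278 ≈ 0.291367
(59 - 69.5)^2 / 69.5 = 110.25 / 69.5 = 441/278 ≈ 1.586331
chi2 = 2698/139 ≈ 19.410072

19.4101


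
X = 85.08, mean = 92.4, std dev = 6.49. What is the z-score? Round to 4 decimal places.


z = (X - mu) / sigma
X - mu = 85.08 - 92.4 = -7.32
z = -7.32 / 6.49 = -732/649 ≈ -1.127889

-1.1279


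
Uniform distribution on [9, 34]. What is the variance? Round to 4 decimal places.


Var = (b-a)^2 / 12
(b-a)^2 = (34 - 9)^2 = 625
Var = 625/12 ≈ 52.083333

52.0833


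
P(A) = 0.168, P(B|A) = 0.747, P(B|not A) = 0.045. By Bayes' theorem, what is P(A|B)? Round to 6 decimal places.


P(A|B) = P(B|A)*P(A) / P(B), P(B) = P(B|A)*P(A) + P(B|not A)*P(not A)
P(B|A)*P(A) = 0.747 * 0.168 = 0.125496
P(B|not A)*P(not A) = 0.045 * 0.832 = 0.03744
P(B) = 0.125496 + 0.03744 = 0.162936
P(A|B) = 0.125496 / 0.162936 = 1743/2263 ≈ 0.77021653

0.770217


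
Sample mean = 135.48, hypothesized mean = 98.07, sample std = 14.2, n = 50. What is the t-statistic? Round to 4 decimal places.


t = (xbar - mu0) / (s/sqrt(n))
xbar - mu0 = 135.48 - 98.07 = 37.41
sqrt(50) ≈ 7.07106781
s/sqrt(n) = 14.2 / 7.07106781 ≈ 2.00818326
t = 37.41 / 2.00818326 ≈ 18.628778

18.6288


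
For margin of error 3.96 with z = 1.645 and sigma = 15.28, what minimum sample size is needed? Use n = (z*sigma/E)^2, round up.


z*sigma/E = 1.645 * 15.28 / 3.96 = 62839/9900 ≈ 6.347374
(z*sigma/E)^2 ≈ 40.289153
round up: n = 41

41


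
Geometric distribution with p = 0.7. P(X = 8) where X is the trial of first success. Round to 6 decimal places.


P = (1-p)^(k-1) * p
(1-p)^(k-1) = 0.3^7 = 0.0002187
P = 0.0002187 * 0.7 = 0.00015309

0.000153


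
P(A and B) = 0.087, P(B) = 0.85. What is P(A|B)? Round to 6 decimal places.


P(A|B) = P(A and B) / P(B) = 0.087 / 0.85 = 87/850 ≈ 0.10235294

0.102353


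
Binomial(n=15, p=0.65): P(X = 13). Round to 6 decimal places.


P = C(n,k) * p^k * (1-p)^(n-k)
C(15,13) = 105
p^k = 0.65^13 ≈ 0.003697206
(1-p)^(n-k) = 0.35^2 = 0.1225
P = 105 * 0.003697206 * 0.1225 ≈ 0.047555

0.047555


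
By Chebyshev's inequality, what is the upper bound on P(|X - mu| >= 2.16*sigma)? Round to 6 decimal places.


P <= 1/k^2
k^2 = 2.16^2 = 4.6656
1/k^2 = 1 / 4.6656 = 625/2916 ≈ 0.21433471

0.214335


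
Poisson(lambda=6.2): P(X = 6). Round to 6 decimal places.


P = e^(-lam) * lam^k / k!
e^(-6.2) ≈ 0.002029431
lam^k = 6.2^6 = 56800.235584
k! = 6! = 720
P = 0.002029431 * 56800.235584 / 720 ≈ 0.160100

0.160100


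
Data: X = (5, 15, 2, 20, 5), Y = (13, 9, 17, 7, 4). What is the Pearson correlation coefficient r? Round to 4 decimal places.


r = sum((xi-xbar)(yi-ybar)) / sqrt(sum((xi-xbar)^2) * sum((yi-ybar)^2))
n = 5, xbar = 47/5 = 9.4, ybar = 50/5 = 10
Sxy = sum((xi-xbar)(yi-ybar)) = -76
Sxx = sum((xi-xbar)^2) = 237.2
Syy = sum((yi-ybar)^2) = 104
sqrt(Sxx*Syy) ≈ 157.063045
r = Sxy / sqrt(Sxx*Syy) = -76 / 157.063045 ≈ -0.483882

-0.4839


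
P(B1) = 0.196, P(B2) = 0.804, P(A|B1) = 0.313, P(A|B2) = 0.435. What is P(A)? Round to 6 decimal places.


P(A) = P(A|B1)*P(B1) + P(A|B2)*P(B2)
P(A|B1)*P(B1) = 0.313 * 0.196 = 0.061348
P(A|B2)*P(B2) = 0.435 * 0.804 = 0.34974
P(A) = 0.061348 + 0.34974 = 0.411088

0.411088


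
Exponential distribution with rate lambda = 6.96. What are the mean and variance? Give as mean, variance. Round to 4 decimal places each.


mean = 1/lam, var = 1/lam^2
mean = 1 / 6.96 = 25/174 ≈ 0.143678
lam^2 = 6.96^2 = 48.4416
var = 1 / 48.4416 ≈ 0.020643

0.1437, 0.0206


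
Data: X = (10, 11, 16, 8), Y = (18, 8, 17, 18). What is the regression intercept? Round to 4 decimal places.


a = ybar - b*xbar, where b = sum((xi-xbar)(yi-ybar)) / sum((xi-xbar)^2)
n = 4, xbar = 45/4 = 11.25, ybar = 61/4 = 15.25
Sxy = sum((xi-xbar)(yi-ybar)) = -2.25
Sxx = sum((xi-xbar)^2) = 34.75
b = Sxy / Sxx = -9/139 ≈ -0.064748
a = 15.25 - (-0.064748) * 11.25 = 2221/139 ≈ 15.978417

15.9784


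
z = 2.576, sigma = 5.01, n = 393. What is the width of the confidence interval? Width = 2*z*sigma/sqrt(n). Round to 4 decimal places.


width = 2*z*sigma/sqrt(n)
2*z*sigma = 2 * 2.576 * 5.01 = 25.81152
sqrt(393) ≈ 19.824228
width = 25.81152 / 19.824228 ≈ 1.302019

1.3020


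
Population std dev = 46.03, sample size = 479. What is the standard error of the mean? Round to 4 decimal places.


SE = sigma / sqrt(n)
sqrt(479) ≈ 21.886069
SE = 46.03 / 21.886069 ≈ 2.103164

2.1032


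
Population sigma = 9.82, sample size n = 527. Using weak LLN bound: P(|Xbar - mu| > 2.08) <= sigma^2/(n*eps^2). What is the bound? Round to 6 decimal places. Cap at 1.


bound = min(1, sigma^2/(n*eps^2))
sigma^2 = 9.82^2 = 96.4324
n*eps^2 = 527 * 2.08^2 = 527 * 4.3264 = 2280.0128
sigma^2/(n*eps^2) = 96.4324 / 2280.0128 ≈ 0.04229467

0.042295


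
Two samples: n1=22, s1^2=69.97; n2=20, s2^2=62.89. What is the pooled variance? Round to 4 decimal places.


sp^2 = ((n1-1)*s1^2 + (n2-1)*s2^2)/(n1+n2-2)
(n1-1)*s1^2 = 21 * 69.97 = 1469.37
(n2-1)*s2^2 = 19 * 62.89 = 1194.91
numerator = 1469.37 + 1194.91 = 2664.28
n1+n2-2 = 40
sp^2 = 2664.28 / 40 = 66.607

66.6070


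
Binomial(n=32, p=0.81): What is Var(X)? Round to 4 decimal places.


Var = n*p*(1-p) = 32 * 0.81 * 0.19 = 4.9248

4.9248


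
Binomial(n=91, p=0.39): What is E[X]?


E[X] = n*p = 91 * 0.39 = 35.49

35.49


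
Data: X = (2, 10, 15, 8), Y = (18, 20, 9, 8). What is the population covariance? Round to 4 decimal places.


Cov = (1/n)*sum((xi-xbar)(yi-ybar))
n = 4, xbar = 35/4 = 8.75, ybar = 55/4 = 13.75
sum((xi-xbar)(yi-ybar)) = -46.25
Cov = -46.25 / 4 = -11.5625

-11.5625


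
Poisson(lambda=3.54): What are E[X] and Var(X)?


E[X] = Var(X) = lambda = 3.54

3.54, 3.54


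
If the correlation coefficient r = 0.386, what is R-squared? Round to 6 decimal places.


R^2 = r^2 = (0.386)^2 = 0.148996

0.148996


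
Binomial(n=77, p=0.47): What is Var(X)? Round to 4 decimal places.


Var = n*p*(1-p) = 77 * 0.47 * 0.53 = 19.1807

19.1807


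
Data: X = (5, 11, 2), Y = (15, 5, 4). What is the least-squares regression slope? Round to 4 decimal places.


b = sum((xi-xbar)(yi-ybar)) / sum((xi-xbar)^2)
n = 3, xbar = 18/3 = 6, ybar = 24/3 = 8
Sxy = sum((xi-xbar)(yi-ybar)) = -6
Sxx = sum((xi-xbar)^2) = 42
b = Sxy / Sxx = -1/7 ≈ -0.142857

-0.1429


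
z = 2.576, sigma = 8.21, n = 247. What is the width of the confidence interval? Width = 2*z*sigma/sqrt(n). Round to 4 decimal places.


width = 2*z*sigma/sqrt(n)
2*z*sigma = 2 * 2.576 * 8.21 = 42.29792
sqrt(247) ≈ 15.716234
width = 42.29792 / 15.716234 ≈ 2.691352

2.6914


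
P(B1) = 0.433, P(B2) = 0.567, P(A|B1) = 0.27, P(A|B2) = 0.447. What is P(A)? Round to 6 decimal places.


P(A) = P(A|B1)*P(B1) + P(A|B2)*P(B2)
P(A|B1)*P(B1) = 0.27 * 0.433 = 0.11691
P(A|B2)*P(B2) = 0.447 * 0.567 = 0.253449
P(A) = 0.11691 + 0.253449 = 0.370359

0.370359


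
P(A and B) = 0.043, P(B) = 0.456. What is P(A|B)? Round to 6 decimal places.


P(A|B) = P(A and B) / P(B) = 0.043 / 0.456 = 43/456 ≈ 0.09429825

0.094298


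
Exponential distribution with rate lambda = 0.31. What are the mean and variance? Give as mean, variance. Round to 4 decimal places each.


mean = 1/lam, var = 1/lam^2
mean = 1 / 0.31 = 100/31 ≈ 3.225806
lam^2 = 0.31^2 = 0.0961
var = 1 / 0.0961 = 10000/961 ≈ 10.405827

3.2258, 10.4058


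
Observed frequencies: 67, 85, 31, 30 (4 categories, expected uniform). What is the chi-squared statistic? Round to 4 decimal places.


chi2 = sum((O-E)^2/E), E = total/4
total = 213, E = 213/4 = 53.25
(67 - 53.25)^2 / 53.25 = 189.0625 / 53.25 = 3025/852 ≈ 3.550469
(85 - 53.25)^2 / 53.25 = 1008.0625 / 53.25 = 16129/852 ≈ 18.930751
(31 - 53.25)^2 / 53.25 = 495.0625 / 53.25 = 7921/852 ≈ 9.296948
(30 - 53.25)^2 / 53.25 = 540.5625 / 53.25 = 2883/284 ≈ 10.151408
chi2 = 2977/71 ≈ 41.929577

41.9296


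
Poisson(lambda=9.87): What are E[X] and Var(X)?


E[X] = Var(X) = lambda = 9.87

9.87, 9.87


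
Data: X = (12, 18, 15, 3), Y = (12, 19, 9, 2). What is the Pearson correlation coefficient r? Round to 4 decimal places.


r = sum((xi-xbar)(yi-ybar)) / sqrt(sum((xi-xbar)^2) * sum((yi-ybar)^2))
n = 4, xbar = 48/4 = 12, ybar = 42/4 = 10.5
Sxy = sum((xi-xbar)(yi-ybar)) = 123
Sxx = sum((xi-xbar)^2) = 126
Syy = sum((yi-ybar)^2) = 149
sqrt(Sxx*Syy) ≈ 137.018247
r = Sxy / sqrt(Sxx*Syy) = 123 / 137.018247 ≈ 0.897691

0.8977


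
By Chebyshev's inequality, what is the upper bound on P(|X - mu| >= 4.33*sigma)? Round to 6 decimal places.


P <= 1/k^2
k^2 = 4.33^2 = 18.7489
1/k^2 = 1 / 18.7489 ≈ 0.05333646

0.053336


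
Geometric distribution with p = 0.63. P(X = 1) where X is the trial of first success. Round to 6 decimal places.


P = (1-p)^(k-1) * p
(1-p)^(k-1) = 0.37^0 = 1
P = 1 * 0.63 = 0.63

0.630000


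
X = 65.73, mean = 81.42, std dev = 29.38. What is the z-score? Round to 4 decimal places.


z = (X - mu) / sigma
X - mu = 65.73 - 81.42 = -15.69
z = -15.69 / 29.38 = -1569/2938 ≈ -0.534037

-0.5340


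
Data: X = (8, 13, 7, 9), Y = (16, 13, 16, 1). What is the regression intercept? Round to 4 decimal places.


a = ybar - b*xbar, where b = sum((xi-xbar)(yi-ybar)) / sum((xi-xbar)^2)
n = 4, xbar = 37/4 = 9.25, ybar = 46/4 = 11.5
Sxy = sum((xi-xbar)(yi-ybar)) = -7.5
Sxx = sum((xi-xbar)^2) = 20.75
b = Sxy / Sxx = -30/83 ≈ -0.361446
a = 11.5 - (-0.361446) * 9.25 = 1232/83 ≈ 14.843373

14.8434


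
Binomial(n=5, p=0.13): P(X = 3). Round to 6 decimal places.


P = C(n,k) * p^k * (1-p)^(n-k)
C(5,3) = 10
p^k = 0.13^3 = 0.002197
(1-p)^(n-k) = 0.87^2 = 0.7569
P = 10 * 0.002197 * 0.7569 ≈ 0.016629

0.016629


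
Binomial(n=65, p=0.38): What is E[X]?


E[X] = n*p = 65 * 0.38 = 24.7

24.7


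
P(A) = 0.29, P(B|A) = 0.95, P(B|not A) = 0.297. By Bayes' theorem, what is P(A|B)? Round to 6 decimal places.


P(A|B) = P(B|A)*P(A) / P(B), P(B) = P(B|A)*P(A) + P(B|not A)*P(not A)
P(B|A)*P(A) = 0.95 * 0.29 = 0.2755
P(B|not A)*P(not A) = 0.297 * 0.71 = 0.21087
P(B) = 0.2755 + 0.21087 = 0.48637
P(A|B) = 0.2755 / 0.48637 ≈ 0.56644119

0.566441


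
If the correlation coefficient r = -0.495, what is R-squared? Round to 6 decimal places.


R^2 = r^2 = (-0.495)^2 = 0.245025

0.245025


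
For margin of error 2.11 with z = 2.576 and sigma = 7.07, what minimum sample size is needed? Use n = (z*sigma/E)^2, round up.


z*sigma/E = 2.576 * 7.07 / 2.11 ≈ 8.631431
(z*sigma/E)^2 ≈ 74.501606
round up: n = 75

75


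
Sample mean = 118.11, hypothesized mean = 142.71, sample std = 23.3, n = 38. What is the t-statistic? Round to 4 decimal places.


t = (xbar - mu0) / (s/sqrt(n))
xbar - mu0 = 118.11 - 142.71 = -24.6
sqrt(38) ≈ 6.16441400
s/sqrt(n) = 23.3 / 6.16441400 ≈ 3.77975911
t = -24.6 / 3.77975911 ≈ -6.508351

-6.5084


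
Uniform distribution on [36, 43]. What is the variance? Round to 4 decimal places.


Var = (b-a)^2 / 12
(b-a)^2 = (43 - 36)^2 = 49
Var = 49/12 ≈ 4.083333

4.0833


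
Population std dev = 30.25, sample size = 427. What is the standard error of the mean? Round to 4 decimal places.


SE = sigma / sqrt(n)
sqrt(427) ≈ 20.663978
SE = 30.25 / 20.663978 ≈ 1.463900

1.4639


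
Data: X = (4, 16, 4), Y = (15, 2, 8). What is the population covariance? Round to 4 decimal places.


Cov = (1/n)*sum((xi-xbar)(yi-ybar))
n = 3, xbar = 24/3 = 8, ybar = 25/3 ≈ 8.333333
sum((xi-xbar)(yi-ybar)) = -76
Cov = -76 / 3 = -76/3 ≈ -25.333333

-25.3333


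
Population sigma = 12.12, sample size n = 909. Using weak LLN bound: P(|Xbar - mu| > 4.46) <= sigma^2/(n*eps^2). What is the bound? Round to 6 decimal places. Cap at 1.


bound = min(1, sigma^2/(n*eps^2))
sigma^2 = 12.12^2 = 146.8944
n*eps^2 = 909 * 4.46^2 = 909 * 19.8916 = 18081.4644
sigma^2/(n*eps^2) = 146.8944 / 18081.4644 ≈ 0.00812403

0.008124


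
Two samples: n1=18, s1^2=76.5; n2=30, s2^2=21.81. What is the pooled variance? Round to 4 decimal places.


sp^2 = ((n1-1)*s1^2 + (n2-1)*s2^2)/(n1+n2-2)
(n1-1)*s1^2 = 17 * 76.5 = 1300.5
(n2-1)*s2^2 = 29 * 21.81 = 632.49
numerator = 1300.5 + 632.49 = 1932.99
n1+n2-2 = 46
sp^2 = 1932.99 / 46 = 193299/4600 ≈ 42.021522

42.0215


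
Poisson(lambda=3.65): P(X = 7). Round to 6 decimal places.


P = e^(-lam) * lam^k / k!
e^(-3.65) ≈ 0.02599113
lam^k = 3.65^7 ≈ 8630.780093
k! = 7! = 5040
P = 0.02599113 * 8630.780093 / 5040 ≈ 0.044509

0.044509


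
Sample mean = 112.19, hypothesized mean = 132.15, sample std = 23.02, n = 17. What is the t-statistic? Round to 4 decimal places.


t = (xbar - mu0) / (s/sqrt(n))
xbar - mu0 = 112.19 - 132.15 = -19.96
sqrt(17) ≈ 4.12310563
s/sqrt(n) = 23.02 / 4.12310563 ≈ 5.58317009
t = -19.96 / 5.58317009 ≈ -3.575030

-3.5750


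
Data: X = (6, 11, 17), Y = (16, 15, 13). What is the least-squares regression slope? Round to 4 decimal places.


b = sum((xi-xbar)(yi-ybar)) / sum((xi-xbar)^2)
n = 3, xbar = 34/3 ≈ 11.333333, ybar = 44/3 ≈ 14.666667
Sxy = sum((xi-xbar)(yi-ybar)) = -50/3 ≈ -16.666667
Sxx = sum((xi-xbar)^2) = 182/3 ≈ 60.666667
b = Sxy / Sxx = -25/91 ≈ -0.274725

-0.2747


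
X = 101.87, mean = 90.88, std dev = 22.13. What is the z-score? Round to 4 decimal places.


z = (X - mu) / sigma
X - mu = 101.87 - 90.88 = 10.99
z = 10.99 / 22.13 = 1099/2213 ≈ 0.496611

0.4966


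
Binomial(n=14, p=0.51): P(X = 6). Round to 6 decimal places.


P = C(n,k) * p^k * (1-p)^(n-k)
C(14,6) = 3003
p^k = 0.51^6 ≈ 0.01759629
(1-p)^(n-k) = 0.49^8 ≈ 0.003323293
P = 3003 * 0.01759629 * 0.003323293 ≈ 0.175608

0.175608


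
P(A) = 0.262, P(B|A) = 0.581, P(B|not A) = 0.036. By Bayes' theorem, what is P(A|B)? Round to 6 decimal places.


P(A|B) = P(B|A)*P(A) / P(B), P(B) = P(B|A)*P(A) + P(B|not A)*P(not A)
P(B|A)*P(A) = 0.581 * 0.262 = 0.152222
P(B|not A)*P(not A) = 0.036 * 0.738 = 0.026568
P(B) = 0.152222 + 0.026568 = 0.17879
P(A|B) = 0.152222 / 0.17879 ≈ 0.85140109

0.851401


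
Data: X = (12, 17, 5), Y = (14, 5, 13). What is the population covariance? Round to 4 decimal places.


Cov = (1/n)*sum((xi-xbar)(yi-ybar))
n = 3, xbar = 34/3 ≈ 11.333333, ybar = 32/3 ≈ 10.666667
sum((xi-xbar)(yi-ybar)) = -134/3 ≈ -44.666667
Cov = -44.666667 / 3 = -134/9 ≈ -14.888889

-14.8889


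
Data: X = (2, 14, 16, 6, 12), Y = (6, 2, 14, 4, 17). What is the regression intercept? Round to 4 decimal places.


a = ybar - b*xbar, where b = sum((xi-xbar)(yi-ybar)) / sum((xi-xbar)^2)
n = 5, xbar = 50/5 = 10, ybar = 43/5 = 8.6
Sxy = sum((xi-xbar)(yi-ybar)) = 62
Sxx = sum((xi-xbar)^2) = 136
b = Sxy / Sxx = 31/68 ≈ 0.455882
a = 8.6 - 0.455882 * 10 = 687/170 ≈ 4.041176

4.0412


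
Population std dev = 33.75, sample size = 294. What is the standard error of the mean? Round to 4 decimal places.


SE = sigma / sqrt(n)
sqrt(294) ≈ 17.146428
SE = 33.75 / 17.146428 ≈ 1.968340

1.9683


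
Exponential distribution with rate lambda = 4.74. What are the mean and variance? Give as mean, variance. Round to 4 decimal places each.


mean = 1/lam, var = 1/lam^2
mean = 1 / 4.74 = 50/237 ≈ 0.210970
lam^2 = 4.74^2 = 22.4676
var = 1 / 22.4676 ≈ 0.044509

0.2110, 0.0445


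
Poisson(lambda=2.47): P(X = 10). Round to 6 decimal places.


P = e^(-lam) * lam^k / k!
e^(-2.47) ≈ 0.08458486
lam^k = 2.47^10 ≈ 8452.195477
k! = 10! = 3628800
P = 0.08458486 * 8452.195477 / 3628800 ≈ 0.000197

0.000197


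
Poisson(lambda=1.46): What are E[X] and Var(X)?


E[X] = Var(X) = lambda = 1.46

1.46, 1.46


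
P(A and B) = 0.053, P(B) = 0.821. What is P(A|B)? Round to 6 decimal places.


P(A|B) = P(A and B) / P(B) = 0.053 / 0.821 = 53/821 ≈ 0.06455542

0.064555


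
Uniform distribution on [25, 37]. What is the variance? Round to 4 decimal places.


Var = (b-a)^2 / 12
(b-a)^2 = (37 - 25)^2 = 144
Var = 144/12 = 12

12.0000


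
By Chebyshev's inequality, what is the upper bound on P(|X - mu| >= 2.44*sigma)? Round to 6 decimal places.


P <= 1/k^2
k^2 = 2.44^2 = 5.9536
1/k^2 = 1 / 5.9536 = 625/3721 ≈ 0.16796560

0.167966


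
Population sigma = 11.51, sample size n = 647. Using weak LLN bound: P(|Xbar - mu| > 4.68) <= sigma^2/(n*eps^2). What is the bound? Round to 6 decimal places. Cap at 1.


bound = min(1, sigma^2/(n*eps^2))
sigma^2 = 11.51^2 = 132.4801
n*eps^2 = 647 * 4.68^2 = 647 * 21.9024 = 14170.8528
sigma^2/(n*eps^2) = 132.4801 / 14170.8528 ≈ 0.00934877

0.009349


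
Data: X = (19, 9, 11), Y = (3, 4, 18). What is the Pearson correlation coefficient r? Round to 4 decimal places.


r = sum((xi-xbar)(yi-ybar)) / sqrt(sum((xi-xbar)^2) * sum((yi-ybar)^2))
n = 3, xbar = 39/3 = 13, ybar = 25/3 ≈ 8.333333
Sxy = sum((xi-xbar)(yi-ybar)) = -34
Sxx = sum((xi-xbar)^2) = 56
Syy = sum((yi-ybar)^2) = 422/3 ≈ 140.666667
sqrt(Sxx*Syy) ≈ 88.754343
r = Sxy / sqrt(Sxx*Syy) = -34 / 88.754343 ≈ -0.383080

-0.3831


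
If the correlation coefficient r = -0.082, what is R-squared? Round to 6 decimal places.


R^2 = r^2 = (-0.082)^2 = 0.006724

0.006724


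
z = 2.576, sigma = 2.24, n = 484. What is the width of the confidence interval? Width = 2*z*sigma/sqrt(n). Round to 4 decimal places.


width = 2*z*sigma/sqrt(n)
2*z*sigma = 2 * 2.576 * 2.24 = 11.54048
sqrt(484) = 22
width = 11.54048 / 22 ≈ 0.524567

0.5246


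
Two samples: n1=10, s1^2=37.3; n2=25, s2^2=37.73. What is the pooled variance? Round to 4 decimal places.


sp^2 = ((n1-1)*s1^2 + (n2-1)*s2^2)/(n1+n2-2)
(n1-1)*s1^2 = 9 * 37.3 = 335.7
(n2-1)*s2^2 = 24 * 37.73 = 905.52
numerator = 335.7 + 905.52 = 1241.22
n1+n2-2 = 33
sp^2 = 1241.22 / 33 = 20687/550 ≈ 37.612727

37.6127


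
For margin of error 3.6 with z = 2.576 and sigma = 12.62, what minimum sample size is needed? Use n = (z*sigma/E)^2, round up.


z*sigma/E = 2.576 * 12.62 / 3.6 ≈ 9.030311
(z*sigma/E)^2 ≈ 81.546519
round up: n = 82

82


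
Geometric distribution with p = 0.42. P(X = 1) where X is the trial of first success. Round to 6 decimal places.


P = (1-p)^(k-1) * p
(1-p)^(k-1) = 0.58^0 = 1
P = 1 * 0.42 = 0.42

0.420000


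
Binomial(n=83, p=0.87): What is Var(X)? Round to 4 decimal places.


Var = n*p*(1-p) = 83 * 0.87 * 0.13 = 9.3873

9.3873


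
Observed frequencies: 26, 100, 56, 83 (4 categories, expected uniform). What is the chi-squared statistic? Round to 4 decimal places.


chi2 = sum((O-E)^2/E), E = total/4
total = 265, E = 265/4 = 66.25
(26 - 66.25)^2 / 66.25 = 1620.0625 / 66.25 = 25921/1060 ≈ 24.453774
(100 - 66.25)^2 / 66.25 = 1139.0625 / 66.25 = 3645/212 ≈ 17.193396
(56 - 66.25)^2 / 66.25 = 105.0625 / 66.25 = 1681/1060 ≈ 1.585849
(83 - 66.25)^2 / 66.25 = 280.5625 / 66.25 = 4489/1060 ≈ 4.234906
chi2 = 12579/265 ≈ 47.467925

47.4679


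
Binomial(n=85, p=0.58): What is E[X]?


E[X] = n*p = 85 * 0.58 = 49.3

49.3


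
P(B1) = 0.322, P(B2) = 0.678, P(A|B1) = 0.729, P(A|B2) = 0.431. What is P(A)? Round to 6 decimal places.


P(A) = P(A|B1)*P(B1) + P(A|B2)*P(B2)
P(A|B1)*P(B1) = 0.729 * 0.322 = 0.234738
P(A|B2)*P(B2) = 0.431 * 0.678 = 0.292218
P(A) = 0.234738 + 0.292218 = 0.526956

0.526956


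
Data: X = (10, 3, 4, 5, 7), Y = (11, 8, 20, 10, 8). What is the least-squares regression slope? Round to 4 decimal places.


b = sum((xi-xbar)(yi-ybar)) / sum((xi-xbar)^2)
n = 5, xbar = 29/5 = 5.8, ybar = 57/5 = 11.4
Sxy = sum((xi-xbar)(yi-ybar)) = -10.6
Sxx = sum((xi-xbar)^2) = 30.8
b = Sxy / Sxx = -53/154 ≈ -0.344156

-0.3442


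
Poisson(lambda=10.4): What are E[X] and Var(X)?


E[X] = Var(X) = lambda = 10.4

10.4, 10.4


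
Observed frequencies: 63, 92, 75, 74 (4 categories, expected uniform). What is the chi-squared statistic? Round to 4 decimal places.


chi2 = sum((O-E)^2/E), E = total/4
total = 304, E = 304/4 = 76
(63 - 76)^2 / 76 = 169 / 76 = 169/76 ≈ 2.223684
(92 - 76)^2 / 76 = 256 / 76 = 64/19 ≈ 3.368421
(75 - 76)^2 / 76 = 1 / 76 = 1/76 ≈ 0.013158
(74 - 76)^2 / 76 = 4 / 76 = 1/19 ≈ 0.052632
chi2 = 215/38 ≈ 5.657895

5.6579


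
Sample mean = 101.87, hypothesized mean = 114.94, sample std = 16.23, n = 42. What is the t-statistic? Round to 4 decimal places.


t = (xbar - mu0) / (s/sqrt(n))
xbar - mu0 = 101.87 - 114.94 = -13.07
sqrt(42) ≈ 6.48074070
s/sqrt(n) = 16.23 / 6.48074070 ≈ 2.50434337
t = -13.07 / 2.50434337 ≈ -5.218933

-5.2189


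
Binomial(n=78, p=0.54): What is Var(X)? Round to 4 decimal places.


Var = n*p*(1-p) = 78 * 0.54 * 0.46 = 19.3752

19.3752


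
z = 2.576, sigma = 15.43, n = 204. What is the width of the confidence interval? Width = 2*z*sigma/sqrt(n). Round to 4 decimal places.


width = 2*z*sigma/sqrt(n)
2*z*sigma = 2 * 2.576 * 15.43 = 79.49536
sqrt(204) ≈ 14.282857
width = 79.49536 / 14.282857 ≈ 5.565788

5.5658


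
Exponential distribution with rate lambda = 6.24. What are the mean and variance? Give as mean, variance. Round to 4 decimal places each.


mean = 1/lam, var = 1/lam^2
mean = 1 / 6.24 = 25/156 ≈ 0.160256
lam^2 = 6.24^2 = 38.9376
var = 1 / 38.9376 ≈ 0.025682

0.1603, 0.0257


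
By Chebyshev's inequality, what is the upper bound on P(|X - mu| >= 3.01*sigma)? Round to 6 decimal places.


P <= 1/k^2
k^2 = 3.01^2 = 9.0601
1/k^2 = 1 / 9.0601 ≈ 0.11037406

0.110374


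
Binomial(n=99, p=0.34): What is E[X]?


E[X] = n*p = 99 * 0.34 = 33.66

33.66


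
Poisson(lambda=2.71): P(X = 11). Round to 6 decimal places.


P = e^(-lam) * lam^k / k!
e^(-2.71) ≈ 0.06653681
lam^k = 2.71^11 ≈ 57897.818383
k! = 11! = 39916800
P = 0.06653681 * 57897.818383 / 39916800 ≈ 0.000097

0.000097


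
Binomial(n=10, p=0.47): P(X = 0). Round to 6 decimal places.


P = C(n,k) * p^k * (1-p)^(n-k)
C(10,0) = 1
p^k = 0.47^0 = 1
(1-p)^(n-k) = 0.53^10 ≈ 0.001748875
P = 1 * 1 * 0.001748875 ≈ 0.001749

0.001749


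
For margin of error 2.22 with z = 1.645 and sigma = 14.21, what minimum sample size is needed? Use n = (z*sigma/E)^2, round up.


z*sigma/E = 1.645 * 14.21 / 2.22 ≈ 10.529482
(z*sigma/E)^2 ≈ 110.869991
round up: n = 111

111


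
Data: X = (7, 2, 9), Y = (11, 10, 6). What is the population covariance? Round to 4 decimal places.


Cov = (1/n)*sum((xi-xbar)(yi-ybar))
n = 3, xbar = 18/3 = 6, ybar = 27/3 = 9
sum((xi-xbar)(yi-ybar)) = -11
Cov = -11 / 3 = -11/3 ≈ -3.666667

-3.6667


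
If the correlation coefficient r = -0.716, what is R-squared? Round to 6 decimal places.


R^2 = r^2 = (-0.716)^2 = 0.512656

0.512656


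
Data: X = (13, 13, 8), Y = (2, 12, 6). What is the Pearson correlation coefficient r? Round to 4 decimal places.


r = sum((xi-xbar)(yi-ybar)) / sqrt(sum((xi-xbar)^2) * sum((yi-ybar)^2))
n = 3, xbar = 34/3 ≈ 11.333333, ybar = 20/3 ≈ 6.666667
Sxy = sum((xi-xbar)(yi-ybar)) = 10/3 ≈ 3.333333
Sxx = sum((xi-xbar)^2) = 50/3 ≈ 16.666667
Syy = sum((yi-ybar)^2) = 152/3 ≈ 50.666667
sqrt(Sxx*Syy) ≈ 29.059326
r = Sxy / sqrt(Sxx*Syy) = 3.333333 / 29.059326 ≈ 0.114708

0.1147


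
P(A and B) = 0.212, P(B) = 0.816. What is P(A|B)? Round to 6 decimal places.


P(A|B) = P(A and B) / P(B) = 0.212 / 0.816 = 53/204 ≈ 0.25980392

0.259804


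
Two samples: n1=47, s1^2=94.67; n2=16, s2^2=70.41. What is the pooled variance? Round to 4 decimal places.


sp^2 = ((n1-1)*s1^2 + (n2-1)*s2^2)/(n1+n2-2)
(n1-1)*s1^2 = 46 * 94.67 = 4354.82
(n2-1)*s2^2 = 15 * 70.41 = 1056.15
numerator = 4354.82 + 1056.15 = 5410.97
n1+n2-2 = 61
sp^2 = 5410.97 / 61 = 541097/6100 ≈ 88.704426

88.7044


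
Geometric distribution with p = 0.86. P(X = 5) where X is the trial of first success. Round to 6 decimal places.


P = (1-p)^(k-1) * p
(1-p)^(k-1) = 0.14^4 = 0.00038416
P = 0.00038416 * 0.86 = 0.0003303776

0.000330


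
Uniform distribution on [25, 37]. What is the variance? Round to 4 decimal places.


Var = (b-a)^2 / 12
(b-a)^2 = (37 - 25)^2 = 144
Var = 144/12 = 12

12.0000


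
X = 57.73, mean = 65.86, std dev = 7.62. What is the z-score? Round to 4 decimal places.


z = (X - mu) / sigma
X - mu = 57.73 - 65.86 = -8.13
z = -8.13 / 7.62 = -271/254 ≈ -1.066929

-1.0669


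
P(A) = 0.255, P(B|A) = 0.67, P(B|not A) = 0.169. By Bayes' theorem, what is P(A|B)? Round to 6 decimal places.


P(A|B) = P(B|A)*P(A) / P(B), P(B) = P(B|A)*P(A) + P(B|not A)*P(not A)
P(B|A)*P(A) = 0.67 * 0.255 = 0.17085
P(B|not A)*P(not A) = 0.169 * 0.745 = 0.125905
P(B) = 0.17085 + 0.125905 = 0.296755
P(A|B) = 0.17085 / 0.296755 ≈ 0.57572745

0.575727


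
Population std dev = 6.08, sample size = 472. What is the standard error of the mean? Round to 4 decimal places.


SE = sigma / sqrt(n)
sqrt(472) ≈ 21.725561
SE = 6.08 / 21.725561 ≈ 0.279855

0.2799


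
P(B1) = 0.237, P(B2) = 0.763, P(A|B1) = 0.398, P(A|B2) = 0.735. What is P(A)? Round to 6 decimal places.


P(A) = P(A|B1)*P(B1) + P(A|B2)*P(B2)
P(A|B1)*P(B1) = 0.398 * 0.237 = 0.094326
P(A|B2)*P(B2) = 0.735 * 0.763 = 0.560805
P(A) = 0.094326 + 0.560805 = 0.655131

0.655131


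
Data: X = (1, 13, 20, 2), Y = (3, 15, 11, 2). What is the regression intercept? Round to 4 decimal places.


a = ybar - b*xbar, where b = sum((xi-xbar)(yi-ybar)) / sum((xi-xbar)^2)
n = 4, xbar = 36/4 = 9, ybar = 31/4 = 7.75
Sxy = sum((xi-xbar)(yi-ybar)) = 143
Sxx = sum((xi-xbar)^2) = 250
b = Sxy / Sxx = 0.572
a = 7.75 - 0.572 * 9 = 2.602

2.6020


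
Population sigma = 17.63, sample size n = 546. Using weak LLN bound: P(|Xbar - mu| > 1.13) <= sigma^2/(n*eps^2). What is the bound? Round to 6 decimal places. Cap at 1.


bound = min(1, sigma^2/(n*eps^2))
sigma^2 = 17.63^2 = 310.8169
n*eps^2 = 546 * 1.13^2 = 546 * 1.2769 = 697.1874
sigma^2/(n*eps^2) = 310.8169 / 697.1874 ≈ 0.44581543

0.445815


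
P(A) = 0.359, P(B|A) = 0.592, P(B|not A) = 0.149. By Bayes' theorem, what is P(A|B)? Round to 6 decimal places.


P(A|B) = P(B|A)*P(A) / P(B), P(B) = P(B|A)*P(A) + P(B|not A)*P(not A)
P(B|A)*P(A) = 0.592 * 0.359 = 0.212528
P(B|not A)*P(not A) = 0.149 * 0.641 = 0.095509
P(B) = 0.212528 + 0.095509 = 0.308037
P(A|B) = 0.212528 / 0.308037 ≈ 0.68994309

0.689943


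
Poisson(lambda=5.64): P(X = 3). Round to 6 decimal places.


P = e^(-lam) * lam^k / k!
e^(-5.64) ≈ 0.003552868
lam^k = 5.64^3 = 179.406144
k! = 3! = 6
P = 0.003552868 * 179.406144 / 6 ≈ 0.106234

0.106234


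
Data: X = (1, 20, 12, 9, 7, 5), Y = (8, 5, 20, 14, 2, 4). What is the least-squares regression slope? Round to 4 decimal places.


b = sum((xi-xbar)(yi-ybar)) / sum((xi-xbar)^2)
n = 6, xbar = 54/6 = 9, ybar = 53/6 ≈ 8.833333
Sxy = sum((xi-xbar)(yi-ybar)) = 31
Sxx = sum((xi-xbar)^2) = 214
b = Sxy / Sxx = 31/214 ≈ 0.144860

0.1449


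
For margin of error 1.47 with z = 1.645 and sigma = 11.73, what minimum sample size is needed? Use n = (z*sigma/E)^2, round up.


z*sigma/E = 1.645 * 11.73 / 1.47 = 18377/1400 ≈ 13.126429
(z*sigma/E)^2 ≈ 172.303127
round up: n = 173

173


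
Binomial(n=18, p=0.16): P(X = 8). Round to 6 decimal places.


P = C(n,k) * p^k * (1-p)^(n-k)
C(18,8) = 43758
p^k = 0.16^8 ≈ 0.0000004294967
(1-p)^(n-k) = 0.84^10 ≈ 0.1749012
P = 43758 * 0.0000004294967 * 0.1749012 ≈ 0.003287

0.003287


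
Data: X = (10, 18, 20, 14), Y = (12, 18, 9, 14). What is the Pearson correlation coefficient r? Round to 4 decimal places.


r = sum((xi-xbar)(yi-ybar)) / sqrt(sum((xi-xbar)^2) * sum((yi-ybar)^2))
n = 4, xbar = 62/4 = 15.5, ybar = 53/4 = 13.25
Sxy = sum((xi-xbar)(yi-ybar)) = -1.5
Sxx = sum((xi-xbar)^2) = 59
Syy = sum((yi-ybar)^2) = 42.75
sqrt(Sxx*Syy) ≈ 50.222007
r = Sxy / sqrt(Sxx*Syy) = -1.5 / 50.222007 ≈ -0.029867

-0.0299


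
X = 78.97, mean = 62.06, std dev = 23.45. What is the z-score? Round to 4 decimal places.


z = (X - mu) / sigma
X - mu = 78.97 - 62.06 = 16.91
z = 16.91 / 23.45 = 1691/2345 ≈ 0.721109

0.7211


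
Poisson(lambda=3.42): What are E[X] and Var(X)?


E[X] = Var(X) = lambda = 3.42

3.42, 3.42


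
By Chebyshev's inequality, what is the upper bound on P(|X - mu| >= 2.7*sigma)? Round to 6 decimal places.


P <= 1/k^2
k^2 = 2.7^2 = 7.29
1/k^2 = 1 / 7.29 = 100/729 ≈ 0.13717421

0.137174


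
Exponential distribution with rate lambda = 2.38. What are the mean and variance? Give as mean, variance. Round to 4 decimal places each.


mean = 1/lam, var = 1/lam^2
mean = 1 / 2.38 = 50/119 ≈ 0.420168
lam^2 = 2.38^2 = 5.6644
var = 1 / 5.6644 ≈ 0.176541

0.4202, 0.1765


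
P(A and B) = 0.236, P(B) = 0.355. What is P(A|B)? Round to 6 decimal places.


P(A|B) = P(A and B) / P(B) = 0.236 / 0.355 = 236/355 ≈ 0.66478873

0.664789


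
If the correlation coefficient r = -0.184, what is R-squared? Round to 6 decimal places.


R^2 = r^2 = (-0.184)^2 = 0.033856

0.033856


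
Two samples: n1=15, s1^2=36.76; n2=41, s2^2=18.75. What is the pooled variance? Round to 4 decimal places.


sp^2 = ((n1-1)*s1^2 + (n2-1)*s2^2)/(n1+n2-2)
(n1-1)*s1^2 = 14 * 36.76 = 514.64
(n2-1)*s2^2 = 40 * 18.75 = 750
numerator = 514.64 + 750 = 1264.64
n1+n2-2 = 54
sp^2 = 1264.64 / 54 = 15808/675 ≈ 23.419259

23.4193


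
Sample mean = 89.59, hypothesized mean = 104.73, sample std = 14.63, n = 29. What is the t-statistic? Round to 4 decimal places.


t = (xbar - mu0) / (s/sqrt(n))
xbar - mu0 = 89.59 - 104.73 = -15.14
sqrt(29) ≈ 5.38516481
s/sqrt(n) = 14.63 / 5.38516481 ≈ 2.71672280
t = -15.14 / 2.71672280 ≈ -5.572891

-5.5729
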